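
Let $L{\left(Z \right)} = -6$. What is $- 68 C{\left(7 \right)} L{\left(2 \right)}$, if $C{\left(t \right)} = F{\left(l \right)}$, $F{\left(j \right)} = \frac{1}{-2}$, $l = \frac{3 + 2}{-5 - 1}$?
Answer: $-204$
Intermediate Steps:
$l = - \frac{5}{6}$ ($l = \frac{5}{-6} = 5 \left(- \frac{1}{6}\right) = - \frac{5}{6} \approx -0.83333$)
$F{\left(j \right)} = - \frac{1}{2}$
$C{\left(t \right)} = - \frac{1}{2}$
$- 68 C{\left(7 \right)} L{\left(2 \right)} = \left(-68\right) \left(- \frac{1}{2}\right) \left(-6\right) = 34 \left(-6\right) = -204$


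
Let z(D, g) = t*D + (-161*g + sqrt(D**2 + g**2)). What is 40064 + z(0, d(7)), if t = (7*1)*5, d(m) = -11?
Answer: 41846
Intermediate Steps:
t = 35 (t = 7*5 = 35)
z(D, g) = sqrt(D**2 + g**2) - 161*g + 35*D (z(D, g) = 35*D + (-161*g + sqrt(D**2 + g**2)) = 35*D + (sqrt(D**2 + g**2) - 161*g) = sqrt(D**2 + g**2) - 161*g + 35*D)
40064 + z(0, d(7)) = 40064 + (sqrt(0**2 + (-11)**2) - 161*(-11) + 35*0) = 40064 + (sqrt(0 + 121) + 1771 + 0) = 40064 + (sqrt(121) + 1771 + 0) = 40064 + (11 + 1771 + 0) = 40064 + 1782 = 41846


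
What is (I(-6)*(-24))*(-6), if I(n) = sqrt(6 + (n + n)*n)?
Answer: 144*sqrt(78) ≈ 1271.8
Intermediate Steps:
I(n) = sqrt(6 + 2*n**2) (I(n) = sqrt(6 + (2*n)*n) = sqrt(6 + 2*n**2))
(I(-6)*(-24))*(-6) = (sqrt(6 + 2*(-6)**2)*(-24))*(-6) = (sqrt(6 + 2*36)*(-24))*(-6) = (sqrt(6 + 72)*(-24))*(-6) = (sqrt(78)*(-24))*(-6) = -24*sqrt(78)*(-6) = 144*sqrt(78)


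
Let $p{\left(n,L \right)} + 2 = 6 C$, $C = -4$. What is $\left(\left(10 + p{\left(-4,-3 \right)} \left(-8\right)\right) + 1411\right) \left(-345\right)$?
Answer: $-562005$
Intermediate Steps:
$p{\left(n,L \right)} = -26$ ($p{\left(n,L \right)} = -2 + 6 \left(-4\right) = -2 - 24 = -26$)
$\left(\left(10 + p{\left(-4,-3 \right)} \left(-8\right)\right) + 1411\right) \left(-345\right) = \left(\left(10 - -208\right) + 1411\right) \left(-345\right) = \left(\left(10 + 208\right) + 1411\right) \left(-345\right) = \left(218 + 1411\right) \left(-345\right) = 1629 \left(-345\right) = -562005$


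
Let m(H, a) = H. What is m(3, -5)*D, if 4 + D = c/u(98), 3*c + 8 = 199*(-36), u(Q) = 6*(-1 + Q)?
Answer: -7078/291 ≈ -24.323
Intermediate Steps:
u(Q) = -6 + 6*Q
c = -7172/3 (c = -8/3 + (199*(-36))/3 = -8/3 + (1/3)*(-7164) = -8/3 - 2388 = -7172/3 ≈ -2390.7)
D = -7078/873 (D = -4 - 7172/(3*(-6 + 6*98)) = -4 - 7172/(3*(-6 + 588)) = -4 - 7172/3/582 = -4 - 7172/3*1/582 = -4 - 3586/873 = -7078/873 ≈ -8.1077)
m(3, -5)*D = 3*(-7078/873) = -7078/291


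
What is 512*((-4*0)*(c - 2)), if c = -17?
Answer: 0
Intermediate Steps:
512*((-4*0)*(c - 2)) = 512*((-4*0)*(-17 - 2)) = 512*(0*(-19)) = 512*0 = 0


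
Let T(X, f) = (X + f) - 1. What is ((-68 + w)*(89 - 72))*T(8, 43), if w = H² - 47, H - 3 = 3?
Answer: -67150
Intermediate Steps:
H = 6 (H = 3 + 3 = 6)
T(X, f) = -1 + X + f
w = -11 (w = 6² - 47 = 36 - 47 = -11)
((-68 + w)*(89 - 72))*T(8, 43) = ((-68 - 11)*(89 - 72))*(-1 + 8 + 43) = -79*17*50 = -1343*50 = -67150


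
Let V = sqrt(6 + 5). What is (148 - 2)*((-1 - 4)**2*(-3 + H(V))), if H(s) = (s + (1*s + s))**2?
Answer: 350400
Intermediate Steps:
V = sqrt(11) ≈ 3.3166
H(s) = 9*s**2 (H(s) = (s + (s + s))**2 = (s + 2*s)**2 = (3*s)**2 = 9*s**2)
(148 - 2)*((-1 - 4)**2*(-3 + H(V))) = (148 - 2)*((-1 - 4)**2*(-3 + 9*(sqrt(11))**2)) = 146*((-5)**2*(-3 + 9*11)) = 146*(25*(-3 + 99)) = 146*(25*96) = 146*2400 = 350400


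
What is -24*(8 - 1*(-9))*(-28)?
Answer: 11424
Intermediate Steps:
-24*(8 - 1*(-9))*(-28) = -24*(8 + 9)*(-28) = -24*17*(-28) = -408*(-28) = 11424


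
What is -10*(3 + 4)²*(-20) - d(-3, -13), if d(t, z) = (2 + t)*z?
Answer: 9787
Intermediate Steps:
d(t, z) = z*(2 + t)
-10*(3 + 4)²*(-20) - d(-3, -13) = -10*(3 + 4)²*(-20) - (-13)*(2 - 3) = -10*7²*(-20) - (-13)*(-1) = -10*49*(-20) - 1*13 = -490*(-20) - 13 = 9800 - 13 = 9787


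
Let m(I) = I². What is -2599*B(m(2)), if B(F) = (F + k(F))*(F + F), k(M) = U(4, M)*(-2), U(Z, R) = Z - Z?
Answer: -83168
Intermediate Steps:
U(Z, R) = 0
k(M) = 0 (k(M) = 0*(-2) = 0)
B(F) = 2*F² (B(F) = (F + 0)*(F + F) = F*(2*F) = 2*F²)
-2599*B(m(2)) = -5198*(2²)² = -5198*4² = -5198*16 = -2599*32 = -83168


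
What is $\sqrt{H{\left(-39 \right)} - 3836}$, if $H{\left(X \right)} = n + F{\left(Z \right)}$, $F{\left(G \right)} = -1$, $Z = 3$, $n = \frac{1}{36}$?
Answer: $\frac{7 i \sqrt{2819}}{6} \approx 61.943 i$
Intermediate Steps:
$n = \frac{1}{36} \approx 0.027778$
$H{\left(X \right)} = - \frac{35}{36}$ ($H{\left(X \right)} = \frac{1}{36} - 1 = - \frac{35}{36}$)
$\sqrt{H{\left(-39 \right)} - 3836} = \sqrt{- \frac{35}{36} - 3836} = \sqrt{- \frac{138131}{36}} = \frac{7 i \sqrt{2819}}{6}$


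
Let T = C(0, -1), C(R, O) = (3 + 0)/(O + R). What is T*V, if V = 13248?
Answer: -39744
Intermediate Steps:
C(R, O) = 3/(O + R)
T = -3 (T = 3/(-1 + 0) = 3/(-1) = 3*(-1) = -3)
T*V = -3*13248 = -39744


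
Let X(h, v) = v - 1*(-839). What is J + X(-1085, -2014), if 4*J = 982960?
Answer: 244565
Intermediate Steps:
J = 245740 (J = (1/4)*982960 = 245740)
X(h, v) = 839 + v (X(h, v) = v + 839 = 839 + v)
J + X(-1085, -2014) = 245740 + (839 - 2014) = 245740 - 1175 = 244565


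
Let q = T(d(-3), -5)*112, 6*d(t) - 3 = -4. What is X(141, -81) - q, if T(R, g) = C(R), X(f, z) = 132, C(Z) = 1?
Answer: 20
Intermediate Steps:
d(t) = -⅙ (d(t) = ½ + (⅙)*(-4) = ½ - ⅔ = -⅙)
T(R, g) = 1
q = 112 (q = 1*112 = 112)
X(141, -81) - q = 132 - 1*112 = 132 - 112 = 20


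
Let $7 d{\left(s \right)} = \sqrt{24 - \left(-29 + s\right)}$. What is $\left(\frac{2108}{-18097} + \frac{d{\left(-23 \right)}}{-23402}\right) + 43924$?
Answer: $\frac{794890520}{18097} - \frac{\sqrt{19}}{81907} \approx 43924.0$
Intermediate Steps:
$d{\left(s \right)} = \frac{\sqrt{53 - s}}{7}$ ($d{\left(s \right)} = \frac{\sqrt{24 - \left(-29 + s\right)}}{7} = \frac{\sqrt{53 - s}}{7}$)
$\left(\frac{2108}{-18097} + \frac{d{\left(-23 \right)}}{-23402}\right) + 43924 = \left(\frac{2108}{-18097} + \frac{\frac{1}{7} \sqrt{53 - -23}}{-23402}\right) + 43924 = \left(2108 \left(- \frac{1}{18097}\right) + \frac{\sqrt{53 + 23}}{7} \left(- \frac{1}{23402}\right)\right) + 43924 = \left(- \frac{2108}{18097} + \frac{\sqrt{76}}{7} \left(- \frac{1}{23402}\right)\right) + 43924 = \left(- \frac{2108}{18097} + \frac{2 \sqrt{19}}{7} \left(- \frac{1}{23402}\right)\right) + 43924 = \left(- \frac{2108}{18097} - \frac{\sqrt{19}}{81907}\right) + 43924 = \frac{794890520}{18097} - \frac{\sqrt{19}}{81907}$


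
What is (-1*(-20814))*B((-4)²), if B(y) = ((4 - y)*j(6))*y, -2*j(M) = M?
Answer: 11988864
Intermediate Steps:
j(M) = -M/2
B(y) = y*(-12 + 3*y) (B(y) = ((4 - y)*(-½*6))*y = ((4 - y)*(-3))*y = (-12 + 3*y)*y = y*(-12 + 3*y))
(-1*(-20814))*B((-4)²) = (-1*(-20814))*(3*(-4)²*(-4 + (-4)²)) = 20814*(3*16*(-4 + 16)) = 20814*(3*16*12) = 20814*576 = 11988864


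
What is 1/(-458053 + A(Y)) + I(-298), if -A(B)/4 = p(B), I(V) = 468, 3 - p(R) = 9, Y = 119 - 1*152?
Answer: 214357571/458029 ≈ 468.00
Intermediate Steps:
Y = -33 (Y = 119 - 152 = -33)
p(R) = -6 (p(R) = 3 - 1*9 = 3 - 9 = -6)
A(B) = 24 (A(B) = -4*(-6) = 24)
1/(-458053 + A(Y)) + I(-298) = 1/(-458053 + 24) + 468 = 1/(-458029) + 468 = -1/458029 + 468 = 214357571/458029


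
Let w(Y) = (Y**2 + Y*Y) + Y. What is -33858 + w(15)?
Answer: -33393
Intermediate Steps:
w(Y) = Y + 2*Y**2 (w(Y) = (Y**2 + Y**2) + Y = 2*Y**2 + Y = Y + 2*Y**2)
-33858 + w(15) = -33858 + 15*(1 + 2*15) = -33858 + 15*(1 + 30) = -33858 + 15*31 = -33858 + 465 = -33393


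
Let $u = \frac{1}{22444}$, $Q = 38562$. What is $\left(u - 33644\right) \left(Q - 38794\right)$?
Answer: $\frac{43796144230}{5611} \approx 7.8054 \cdot 10^{6}$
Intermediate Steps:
$u = \frac{1}{22444} \approx 4.4555 \cdot 10^{-5}$
$\left(u - 33644\right) \left(Q - 38794\right) = \left(\frac{1}{22444} - 33644\right) \left(38562 - 38794\right) = \left(- \frac{755105935}{22444}\right) \left(-232\right) = \frac{43796144230}{5611}$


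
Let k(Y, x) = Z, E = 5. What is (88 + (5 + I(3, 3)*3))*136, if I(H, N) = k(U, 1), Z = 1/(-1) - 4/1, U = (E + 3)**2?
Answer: 10608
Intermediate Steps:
U = 64 (U = (5 + 3)**2 = 8**2 = 64)
Z = -5 (Z = 1*(-1) - 4*1 = -1 - 4 = -5)
k(Y, x) = -5
I(H, N) = -5
(88 + (5 + I(3, 3)*3))*136 = (88 + (5 - 5*3))*136 = (88 + (5 - 15))*136 = (88 - 10)*136 = 78*136 = 10608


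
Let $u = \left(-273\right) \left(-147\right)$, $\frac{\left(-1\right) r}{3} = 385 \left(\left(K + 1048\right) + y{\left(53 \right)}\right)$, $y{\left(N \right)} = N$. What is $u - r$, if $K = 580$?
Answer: $1981686$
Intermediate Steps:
$r = -1941555$ ($r = - 3 \cdot 385 \left(\left(580 + 1048\right) + 53\right) = - 3 \cdot 385 \left(1628 + 53\right) = - 3 \cdot 385 \cdot 1681 = \left(-3\right) 647185 = -1941555$)
$u = 40131$
$u - r = 40131 - -1941555 = 40131 + 1941555 = 1981686$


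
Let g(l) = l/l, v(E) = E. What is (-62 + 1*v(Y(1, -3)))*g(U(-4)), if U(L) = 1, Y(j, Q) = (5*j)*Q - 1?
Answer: -78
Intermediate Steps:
Y(j, Q) = -1 + 5*Q*j (Y(j, Q) = 5*Q*j - 1 = -1 + 5*Q*j)
g(l) = 1
(-62 + 1*v(Y(1, -3)))*g(U(-4)) = (-62 + 1*(-1 + 5*(-3)*1))*1 = (-62 + 1*(-1 - 15))*1 = (-62 + 1*(-16))*1 = (-62 - 16)*1 = -78*1 = -78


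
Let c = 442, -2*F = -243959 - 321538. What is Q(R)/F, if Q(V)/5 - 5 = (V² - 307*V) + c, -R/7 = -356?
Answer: 54454670/565497 ≈ 96.295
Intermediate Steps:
F = 565497/2 (F = -(-243959 - 321538)/2 = -½*(-565497) = 565497/2 ≈ 2.8275e+5)
R = 2492 (R = -7*(-356) = 2492)
Q(V) = 2235 - 1535*V + 5*V² (Q(V) = 25 + 5*((V² - 307*V) + 442) = 25 + 5*(442 + V² - 307*V) = 25 + (2210 - 1535*V + 5*V²) = 2235 - 1535*V + 5*V²)
Q(R)/F = (2235 - 1535*2492 + 5*2492²)/(565497/2) = (2235 - 3825220 + 5*6210064)*(2/565497) = (2235 - 3825220 + 31050320)*(2/565497) = 27227335*(2/565497) = 54454670/565497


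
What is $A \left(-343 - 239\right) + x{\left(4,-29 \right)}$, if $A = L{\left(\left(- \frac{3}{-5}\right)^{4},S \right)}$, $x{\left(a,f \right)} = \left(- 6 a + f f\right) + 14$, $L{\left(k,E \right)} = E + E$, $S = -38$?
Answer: $45063$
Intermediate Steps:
$L{\left(k,E \right)} = 2 E$
$x{\left(a,f \right)} = 14 + f^{2} - 6 a$ ($x{\left(a,f \right)} = \left(- 6 a + f^{2}\right) + 14 = \left(f^{2} - 6 a\right) + 14 = 14 + f^{2} - 6 a$)
$A = -76$ ($A = 2 \left(-38\right) = -76$)
$A \left(-343 - 239\right) + x{\left(4,-29 \right)} = - 76 \left(-343 - 239\right) + \left(14 + \left(-29\right)^{2} - 24\right) = \left(-76\right) \left(-582\right) + \left(14 + 841 - 24\right) = 44232 + 831 = 45063$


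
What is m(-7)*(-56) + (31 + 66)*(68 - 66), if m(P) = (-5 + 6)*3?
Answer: 26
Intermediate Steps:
m(P) = 3 (m(P) = 1*3 = 3)
m(-7)*(-56) + (31 + 66)*(68 - 66) = 3*(-56) + (31 + 66)*(68 - 66) = -168 + 97*2 = -168 + 194 = 26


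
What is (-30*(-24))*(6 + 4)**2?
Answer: 72000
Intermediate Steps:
(-30*(-24))*(6 + 4)**2 = 720*10**2 = 720*100 = 72000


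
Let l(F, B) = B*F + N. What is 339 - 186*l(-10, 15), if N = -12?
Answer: 30471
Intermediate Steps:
l(F, B) = -12 + B*F (l(F, B) = B*F - 12 = -12 + B*F)
339 - 186*l(-10, 15) = 339 - 186*(-12 + 15*(-10)) = 339 - 186*(-12 - 150) = 339 - 186*(-162) = 339 + 30132 = 30471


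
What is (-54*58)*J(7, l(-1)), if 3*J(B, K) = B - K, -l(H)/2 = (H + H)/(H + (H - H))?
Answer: -11484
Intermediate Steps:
l(H) = -4 (l(H) = -2*(H + H)/(H + (H - H)) = -2*2*H/(H + 0) = -2*2*H/H = -2*2 = -4)
J(B, K) = -K/3 + B/3 (J(B, K) = (B - K)/3 = -K/3 + B/3)
(-54*58)*J(7, l(-1)) = (-54*58)*(-⅓*(-4) + (⅓)*7) = -3132*(4/3 + 7/3) = -3132*11/3 = -11484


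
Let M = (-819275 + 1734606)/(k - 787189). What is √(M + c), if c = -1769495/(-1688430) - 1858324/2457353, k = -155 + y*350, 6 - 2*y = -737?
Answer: I*√327490113196066305332365658939841042/545452314860751402 ≈ 1.0492*I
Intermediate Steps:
y = 743/2 (y = 3 - ½*(-737) = 3 + 737/2 = 743/2 ≈ 371.50)
k = 129870 (k = -155 + (743/2)*350 = -155 + 130025 = 129870)
M = -915331/657319 (M = (-819275 + 1734606)/(129870 - 787189) = 915331/(-657319) = 915331*(-1/657319) = -915331/657319 ≈ -1.3925)
c = 242124771083/829813705158 (c = -1769495*(-1/1688430) - 1858324*1/2457353 = 353899/337686 - 1858324/2457353 = 242124771083/829813705158 ≈ 0.29178)
√(M + c) = √(-915331/657319 + 242124771083/829813705158) = √(-600400996152470821/545452314860751402) = I*√327490113196066305332365658939841042/545452314860751402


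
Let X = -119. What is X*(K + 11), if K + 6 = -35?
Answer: 3570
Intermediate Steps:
K = -41 (K = -6 - 35 = -41)
X*(K + 11) = -119*(-41 + 11) = -119*(-30) = 3570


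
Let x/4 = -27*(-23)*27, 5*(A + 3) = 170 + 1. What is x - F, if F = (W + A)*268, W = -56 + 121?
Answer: 206432/5 ≈ 41286.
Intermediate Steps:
W = 65
A = 156/5 (A = -3 + (170 + 1)/5 = -3 + (⅕)*171 = -3 + 171/5 = 156/5 ≈ 31.200)
F = 128908/5 (F = (65 + 156/5)*268 = (481/5)*268 = 128908/5 ≈ 25782.)
x = 67068 (x = 4*(-27*(-23)*27) = 4*(621*27) = 4*16767 = 67068)
x - F = 67068 - 1*128908/5 = 67068 - 128908/5 = 206432/5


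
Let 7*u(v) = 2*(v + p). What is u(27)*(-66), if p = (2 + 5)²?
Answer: -10032/7 ≈ -1433.1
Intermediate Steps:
p = 49 (p = 7² = 49)
u(v) = 14 + 2*v/7 (u(v) = (2*(v + 49))/7 = (2*(49 + v))/7 = (98 + 2*v)/7 = 14 + 2*v/7)
u(27)*(-66) = (14 + (2/7)*27)*(-66) = (14 + 54/7)*(-66) = (152/7)*(-66) = -10032/7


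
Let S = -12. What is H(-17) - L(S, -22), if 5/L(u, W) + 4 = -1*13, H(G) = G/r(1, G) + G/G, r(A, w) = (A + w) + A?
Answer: 619/255 ≈ 2.4275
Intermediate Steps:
r(A, w) = w + 2*A
H(G) = 1 + G/(2 + G) (H(G) = G/(G + 2*1) + G/G = G/(G + 2) + 1 = G/(2 + G) + 1 = 1 + G/(2 + G))
L(u, W) = -5/17 (L(u, W) = 5/(-4 - 1*13) = 5/(-4 - 13) = 5/(-17) = 5*(-1/17) = -5/17)
H(-17) - L(S, -22) = 2*(1 - 17)/(2 - 17) - 1*(-5/17) = 2*(-16)/(-15) + 5/17 = 2*(-1/15)*(-16) + 5/17 = 32/15 + 5/17 = 619/255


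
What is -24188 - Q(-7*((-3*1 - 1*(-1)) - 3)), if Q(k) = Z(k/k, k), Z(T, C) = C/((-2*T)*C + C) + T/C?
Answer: -846546/35 ≈ -24187.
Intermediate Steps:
Z(T, C) = C/(C - 2*C*T) + T/C (Z(T, C) = C/(-2*C*T + C) + T/C = C/(C - 2*C*T) + T/C)
Q(k) = (1 - k)/k (Q(k) = (-k - k/k + 2*(k/k)**2)/(k*(-1 + 2*(k/k))) = (-k - 1*1 + 2*1**2)/(k*(-1 + 2*1)) = (-k - 1 + 2*1)/(k*(-1 + 2)) = (-k - 1 + 2)/(k*1) = 1*(1 - k)/k = (1 - k)/k)
-24188 - Q(-7*((-3*1 - 1*(-1)) - 3)) = -24188 - (1 - (-7)*((-3*1 - 1*(-1)) - 3))/((-7*((-3*1 - 1*(-1)) - 3))) = -24188 - (1 - (-7)*((-3 + 1) - 3))/((-7*((-3 + 1) - 3))) = -24188 - (1 - (-7)*(-2 - 3))/((-7*(-2 - 3))) = -24188 - (1 - (-7)*(-5))/((-7*(-5))) = -24188 - (1 - 1*35)/35 = -24188 - (1 - 35)/35 = -24188 - (-34)/35 = -24188 - 1*(-34/35) = -24188 + 34/35 = -846546/35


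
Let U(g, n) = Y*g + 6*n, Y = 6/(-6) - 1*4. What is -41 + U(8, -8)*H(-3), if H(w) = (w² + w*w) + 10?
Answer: -2505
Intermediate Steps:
Y = -5 (Y = 6*(-⅙) - 4 = -1 - 4 = -5)
H(w) = 10 + 2*w² (H(w) = (w² + w²) + 10 = 2*w² + 10 = 10 + 2*w²)
U(g, n) = -5*g + 6*n
-41 + U(8, -8)*H(-3) = -41 + (-5*8 + 6*(-8))*(10 + 2*(-3)²) = -41 + (-40 - 48)*(10 + 2*9) = -41 - 88*(10 + 18) = -41 - 88*28 = -41 - 2464 = -2505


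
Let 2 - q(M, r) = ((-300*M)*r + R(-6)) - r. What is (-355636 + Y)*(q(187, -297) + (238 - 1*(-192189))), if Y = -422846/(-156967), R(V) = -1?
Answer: 919375585217879122/156967 ≈ 5.8571e+12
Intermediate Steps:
Y = 422846/156967 (Y = -422846*(-1/156967) = 422846/156967 ≈ 2.6939)
q(M, r) = 3 + r + 300*M*r (q(M, r) = 2 - (((-300*M)*r - 1) - r) = 2 - ((-300*M*r - 1) - r) = 2 - ((-1 - 300*M*r) - r) = 2 - (-1 - r - 300*M*r) = 2 + (1 + r + 300*M*r) = 3 + r + 300*M*r)
(-355636 + Y)*(q(187, -297) + (238 - 1*(-192189))) = (-355636 + 422846/156967)*((3 - 297 + 300*187*(-297)) + (238 - 1*(-192189))) = -55822693166*((3 - 297 - 16661700) + (238 + 192189))/156967 = -55822693166*(-16661994 + 192427)/156967 = -55822693166/156967*(-16469567) = 919375585217879122/156967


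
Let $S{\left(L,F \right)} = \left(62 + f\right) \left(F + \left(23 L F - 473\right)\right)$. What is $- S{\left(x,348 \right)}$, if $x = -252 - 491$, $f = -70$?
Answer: $-47576776$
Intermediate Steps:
$x = -743$ ($x = -252 - 491 = -743$)
$S{\left(L,F \right)} = 3784 - 8 F - 184 F L$ ($S{\left(L,F \right)} = \left(62 - 70\right) \left(F + \left(23 L F - 473\right)\right) = - 8 \left(F + \left(23 F L - 473\right)\right) = - 8 \left(F + \left(-473 + 23 F L\right)\right) = - 8 \left(-473 + F + 23 F L\right) = 3784 - 8 F - 184 F L$)
$- S{\left(x,348 \right)} = - (3784 - 2784 - 64032 \left(-743\right)) = - (3784 - 2784 + 47575776) = \left(-1\right) 47576776 = -47576776$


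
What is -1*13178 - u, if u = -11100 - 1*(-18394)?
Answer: -20472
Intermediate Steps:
u = 7294 (u = -11100 + 18394 = 7294)
-1*13178 - u = -1*13178 - 1*7294 = -13178 - 7294 = -20472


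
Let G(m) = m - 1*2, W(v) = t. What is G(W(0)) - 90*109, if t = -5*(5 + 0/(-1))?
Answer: -9837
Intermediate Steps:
t = -25 (t = -5*(5 + 0*(-1)) = -5*(5 + 0) = -5*5 = -25)
W(v) = -25
G(m) = -2 + m (G(m) = m - 2 = -2 + m)
G(W(0)) - 90*109 = (-2 - 25) - 90*109 = -27 - 9810 = -9837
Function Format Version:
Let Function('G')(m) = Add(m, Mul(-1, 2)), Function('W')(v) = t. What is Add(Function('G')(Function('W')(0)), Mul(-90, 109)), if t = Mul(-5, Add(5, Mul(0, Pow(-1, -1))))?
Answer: -9837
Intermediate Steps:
t = -25 (t = Mul(-5, Add(5, Mul(0, -1))) = Mul(-5, Add(5, 0)) = Mul(-5, 5) = -25)
Function('W')(v) = -25
Function('G')(m) = Add(-2, m) (Function('G')(m) = Add(m, -2) = Add(-2, m))
Add(Function('G')(Function('W')(0)), Mul(-90, 109)) = Add(Add(-2, -25), Mul(-90, 109)) = Add(-27, -9810) = -9837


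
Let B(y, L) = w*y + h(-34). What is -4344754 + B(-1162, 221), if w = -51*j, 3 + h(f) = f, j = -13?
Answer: -5115197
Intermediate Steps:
h(f) = -3 + f
w = 663 (w = -51*(-13) = 663)
B(y, L) = -37 + 663*y (B(y, L) = 663*y + (-3 - 34) = 663*y - 37 = -37 + 663*y)
-4344754 + B(-1162, 221) = -4344754 + (-37 + 663*(-1162)) = -4344754 + (-37 - 770406) = -4344754 - 770443 = -5115197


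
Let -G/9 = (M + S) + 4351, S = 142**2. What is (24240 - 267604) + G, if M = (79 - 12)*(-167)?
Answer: -363298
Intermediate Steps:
S = 20164
M = -11189 (M = 67*(-167) = -11189)
G = -119934 (G = -9*((-11189 + 20164) + 4351) = -9*(8975 + 4351) = -9*13326 = -119934)
(24240 - 267604) + G = (24240 - 267604) - 119934 = -243364 - 119934 = -363298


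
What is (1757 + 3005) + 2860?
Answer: 7622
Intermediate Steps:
(1757 + 3005) + 2860 = 4762 + 2860 = 7622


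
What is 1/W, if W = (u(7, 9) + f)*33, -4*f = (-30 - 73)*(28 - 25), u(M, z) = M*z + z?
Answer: 4/19701 ≈ 0.00020304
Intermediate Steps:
u(M, z) = z + M*z
f = 309/4 (f = -(-30 - 73)*(28 - 25)/4 = -(-103)*3/4 = -¼*(-309) = 309/4 ≈ 77.250)
W = 19701/4 (W = (9*(1 + 7) + 309/4)*33 = (9*8 + 309/4)*33 = (72 + 309/4)*33 = (597/4)*33 = 19701/4 ≈ 4925.3)
1/W = 1/(19701/4) = 4/19701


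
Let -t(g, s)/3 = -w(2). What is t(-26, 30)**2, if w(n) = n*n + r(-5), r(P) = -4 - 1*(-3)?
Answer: 81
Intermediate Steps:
r(P) = -1 (r(P) = -4 + 3 = -1)
w(n) = -1 + n**2 (w(n) = n*n - 1 = n**2 - 1 = -1 + n**2)
t(g, s) = 9 (t(g, s) = -(-3)*(-1 + 2**2) = -(-3)*(-1 + 4) = -(-3)*3 = -3*(-3) = 9)
t(-26, 30)**2 = 9**2 = 81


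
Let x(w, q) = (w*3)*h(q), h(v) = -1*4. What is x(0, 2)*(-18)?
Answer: 0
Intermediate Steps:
h(v) = -4
x(w, q) = -12*w (x(w, q) = (w*3)*(-4) = (3*w)*(-4) = -12*w)
x(0, 2)*(-18) = -12*0*(-18) = 0*(-18) = 0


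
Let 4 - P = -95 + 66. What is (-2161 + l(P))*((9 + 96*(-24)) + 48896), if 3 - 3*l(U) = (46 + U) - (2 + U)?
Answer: -304024924/3 ≈ -1.0134e+8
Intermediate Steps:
P = 33 (P = 4 - (-95 + 66) = 4 - 1*(-29) = 4 + 29 = 33)
l(U) = -41/3 (l(U) = 1 - ((46 + U) - (2 + U))/3 = 1 - ((46 + U) + (-2 - U))/3 = 1 - ⅓*44 = 1 - 44/3 = -41/3)
(-2161 + l(P))*((9 + 96*(-24)) + 48896) = (-2161 - 41/3)*((9 + 96*(-24)) + 48896) = -6524*((9 - 2304) + 48896)/3 = -6524*(-2295 + 48896)/3 = -6524/3*46601 = -304024924/3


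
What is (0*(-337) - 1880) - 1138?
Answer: -3018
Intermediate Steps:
(0*(-337) - 1880) - 1138 = (0 - 1880) - 1138 = -1880 - 1138 = -3018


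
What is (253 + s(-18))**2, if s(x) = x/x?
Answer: 64516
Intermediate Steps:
s(x) = 1
(253 + s(-18))**2 = (253 + 1)**2 = 254**2 = 64516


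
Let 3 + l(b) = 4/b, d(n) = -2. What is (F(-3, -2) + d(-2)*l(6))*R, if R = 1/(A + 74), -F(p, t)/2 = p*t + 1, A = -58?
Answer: -7/12 ≈ -0.58333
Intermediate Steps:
F(p, t) = -2 - 2*p*t (F(p, t) = -2*(p*t + 1) = -2*(1 + p*t) = -2 - 2*p*t)
l(b) = -3 + 4/b
R = 1/16 (R = 1/(-58 + 74) = 1/16 ≈ 0.062500)
(F(-3, -2) + d(-2)*l(6))*R = ((-2 - 2*(-3)*(-2)) - 2*(-3 + 4/6))*(1/16) = ((-2 - 12) - 2*(-3 + 4*(1/6)))*(1/16) = (-14 - 2*(-3 + 2/3))*(1/16) = (-14 - 2*(-7/3))*(1/16) = (-14 + 14/3)*(1/16) = -28/3*1/16 = -7/12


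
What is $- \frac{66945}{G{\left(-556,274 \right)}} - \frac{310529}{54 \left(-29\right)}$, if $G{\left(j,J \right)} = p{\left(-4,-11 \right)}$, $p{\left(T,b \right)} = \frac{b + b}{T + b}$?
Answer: $- \frac{391426603}{8613} \approx -45446.0$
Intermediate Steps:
$p{\left(T,b \right)} = \frac{2 b}{T + b}$
$G{\left(j,J \right)} = \frac{22}{15}$ ($G{\left(j,J \right)} = 2 \left(-11\right) \frac{1}{-4 - 11} = 2 \left(-11\right) \frac{1}{-15} = 2 \left(-11\right) \left(- \frac{1}{15}\right) = \frac{22}{15}$)
$- \frac{66945}{G{\left(-556,274 \right)}} - \frac{310529}{54 \left(-29\right)} = - \frac{66945}{\frac{22}{15}} - \frac{310529}{54 \left(-29\right)} = \left(-66945\right) \frac{15}{22} - \frac{310529}{-1566} = - \frac{1004175}{22} - - \frac{310529}{1566} = - \frac{1004175}{22} + \frac{310529}{1566} = - \frac{391426603}{8613}$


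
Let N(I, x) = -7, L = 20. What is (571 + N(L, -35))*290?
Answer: 163560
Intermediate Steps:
(571 + N(L, -35))*290 = (571 - 7)*290 = 564*290 = 163560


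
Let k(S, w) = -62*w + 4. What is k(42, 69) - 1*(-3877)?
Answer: -397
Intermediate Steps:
k(S, w) = 4 - 62*w
k(42, 69) - 1*(-3877) = (4 - 62*69) - 1*(-3877) = (4 - 4278) + 3877 = -4274 + 3877 = -397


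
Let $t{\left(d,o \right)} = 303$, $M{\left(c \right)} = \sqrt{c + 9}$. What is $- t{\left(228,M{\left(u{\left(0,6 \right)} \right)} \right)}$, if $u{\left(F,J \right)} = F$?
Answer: $-303$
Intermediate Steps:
$M{\left(c \right)} = \sqrt{9 + c}$
$- t{\left(228,M{\left(u{\left(0,6 \right)} \right)} \right)} = \left(-1\right) 303 = -303$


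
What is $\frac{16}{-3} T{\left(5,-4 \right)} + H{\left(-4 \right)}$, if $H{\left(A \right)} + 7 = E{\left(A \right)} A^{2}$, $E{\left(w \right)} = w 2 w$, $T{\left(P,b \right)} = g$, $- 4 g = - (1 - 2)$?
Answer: $\frac{1519}{3} \approx 506.33$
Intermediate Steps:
$g = - \frac{1}{4}$ ($g = - \frac{\left(-1\right) \left(1 - 2\right)}{4} = - \frac{\left(-1\right) \left(-1\right)}{4} = \left(- \frac{1}{4}\right) 1 = - \frac{1}{4} \approx -0.25$)
$T{\left(P,b \right)} = - \frac{1}{4}$
$E{\left(w \right)} = 2 w^{2}$ ($E{\left(w \right)} = 2 w w = 2 w^{2}$)
$H{\left(A \right)} = -7 + 2 A^{4}$ ($H{\left(A \right)} = -7 + 2 A^{2} A^{2} = -7 + 2 A^{4}$)
$\frac{16}{-3} T{\left(5,-4 \right)} + H{\left(-4 \right)} = \frac{16}{-3} \left(- \frac{1}{4}\right) - \left(7 - 2 \left(-4\right)^{4}\right) = 16 \left(- \frac{1}{3}\right) \left(- \frac{1}{4}\right) + \left(-7 + 2 \cdot 256\right) = \left(- \frac{16}{3}\right) \left(- \frac{1}{4}\right) + \left(-7 + 512\right) = \frac{4}{3} + 505 = \frac{1519}{3}$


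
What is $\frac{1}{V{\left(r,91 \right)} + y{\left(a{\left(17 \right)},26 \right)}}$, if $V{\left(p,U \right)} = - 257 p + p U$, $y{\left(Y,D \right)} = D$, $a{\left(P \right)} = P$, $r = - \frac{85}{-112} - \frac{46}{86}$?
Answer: $- \frac{2408}{26949} \approx -0.089354$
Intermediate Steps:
$r = \frac{1079}{4816}$ ($r = \left(-85\right) \left(- \frac{1}{112}\right) - \frac{23}{43} = \frac{85}{112} - \frac{23}{43} = \frac{1079}{4816} \approx 0.22404$)
$V{\left(p,U \right)} = - 257 p + U p$
$\frac{1}{V{\left(r,91 \right)} + y{\left(a{\left(17 \right)},26 \right)}} = \frac{1}{\frac{1079 \left(-257 + 91\right)}{4816} + 26} = \frac{1}{\frac{1079}{4816} \left(-166\right) + 26} = \frac{1}{- \frac{89557}{2408} + 26} = \frac{1}{- \frac{26949}{2408}} = - \frac{2408}{26949}$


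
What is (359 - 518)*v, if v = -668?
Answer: 106212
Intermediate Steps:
(359 - 518)*v = (359 - 518)*(-668) = -159*(-668) = 106212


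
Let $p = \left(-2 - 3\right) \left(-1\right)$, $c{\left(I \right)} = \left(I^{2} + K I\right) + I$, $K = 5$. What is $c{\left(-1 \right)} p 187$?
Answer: $-4675$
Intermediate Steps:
$c{\left(I \right)} = I^{2} + 6 I$ ($c{\left(I \right)} = \left(I^{2} + 5 I\right) + I = I^{2} + 6 I$)
$p = 5$ ($p = \left(-5\right) \left(-1\right) = 5$)
$c{\left(-1 \right)} p 187 = - (6 - 1) 5 \cdot 187 = \left(-1\right) 5 \cdot 5 \cdot 187 = \left(-5\right) 5 \cdot 187 = \left(-25\right) 187 = -4675$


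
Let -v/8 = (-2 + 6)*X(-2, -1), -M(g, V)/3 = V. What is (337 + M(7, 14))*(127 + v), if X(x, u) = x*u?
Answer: 18585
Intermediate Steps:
M(g, V) = -3*V
X(x, u) = u*x
v = -64 (v = -8*(-2 + 6)*(-1*(-2)) = -32*2 = -8*8 = -64)
(337 + M(7, 14))*(127 + v) = (337 - 3*14)*(127 - 64) = (337 - 42)*63 = 295*63 = 18585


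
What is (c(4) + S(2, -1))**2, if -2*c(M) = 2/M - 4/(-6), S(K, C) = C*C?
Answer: 25/144 ≈ 0.17361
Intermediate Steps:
S(K, C) = C**2
c(M) = -1/3 - 1/M (c(M) = -(2/M - 4/(-6))/2 = -(2/M - 4*(-1/6))/2 = -(2/M + 2/3)/2 = -(2/3 + 2/M)/2 = -1/3 - 1/M)
(c(4) + S(2, -1))**2 = ((1/3)*(-3 - 1*4)/4 + (-1)**2)**2 = ((1/3)*(1/4)*(-3 - 4) + 1)**2 = ((1/3)*(1/4)*(-7) + 1)**2 = (-7/12 + 1)**2 = (5/12)**2 = 25/144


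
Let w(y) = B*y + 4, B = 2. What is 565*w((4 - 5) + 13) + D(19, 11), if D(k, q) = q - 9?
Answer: 15822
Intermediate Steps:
w(y) = 4 + 2*y (w(y) = 2*y + 4 = 4 + 2*y)
D(k, q) = -9 + q
565*w((4 - 5) + 13) + D(19, 11) = 565*(4 + 2*((4 - 5) + 13)) + (-9 + 11) = 565*(4 + 2*(-1 + 13)) + 2 = 565*(4 + 2*12) + 2 = 565*(4 + 24) + 2 = 565*28 + 2 = 15820 + 2 = 15822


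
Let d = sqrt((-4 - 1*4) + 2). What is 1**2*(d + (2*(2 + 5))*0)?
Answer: I*sqrt(6) ≈ 2.4495*I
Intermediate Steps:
d = I*sqrt(6) (d = sqrt((-4 - 4) + 2) = sqrt(-8 + 2) = sqrt(-6) = I*sqrt(6) ≈ 2.4495*I)
1**2*(d + (2*(2 + 5))*0) = 1**2*(I*sqrt(6) + (2*(2 + 5))*0) = 1*(I*sqrt(6) + (2*7)*0) = 1*(I*sqrt(6) + 14*0) = 1*(I*sqrt(6) + 0) = 1*(I*sqrt(6)) = I*sqrt(6)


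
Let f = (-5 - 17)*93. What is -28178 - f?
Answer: -26132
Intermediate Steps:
f = -2046 (f = -22*93 = -2046)
-28178 - f = -28178 - 1*(-2046) = -28178 + 2046 = -26132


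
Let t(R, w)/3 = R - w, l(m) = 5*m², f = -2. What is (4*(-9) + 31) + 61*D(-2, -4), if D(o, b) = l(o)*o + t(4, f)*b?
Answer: -6837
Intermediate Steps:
t(R, w) = -3*w + 3*R (t(R, w) = 3*(R - w) = -3*w + 3*R)
D(o, b) = 5*o³ + 18*b (D(o, b) = (5*o²)*o + (-3*(-2) + 3*4)*b = 5*o³ + (6 + 12)*b = 5*o³ + 18*b)
(4*(-9) + 31) + 61*D(-2, -4) = (4*(-9) + 31) + 61*(5*(-2)³ + 18*(-4)) = (-36 + 31) + 61*(5*(-8) - 72) = -5 + 61*(-40 - 72) = -5 + 61*(-112) = -5 - 6832 = -6837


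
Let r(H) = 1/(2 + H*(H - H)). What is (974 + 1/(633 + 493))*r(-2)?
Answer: 1096725/2252 ≈ 487.00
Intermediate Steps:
r(H) = 1/2 (r(H) = 1/(2 + H*0) = 1/(2 + 0) = 1/2)
(974 + 1/(633 + 493))*r(-2) = (974 + 1/(633 + 493))*(1/2) = (974 + 1/1126)*(1/2) = (1096725/1126)*(1/2) = 1096725/2252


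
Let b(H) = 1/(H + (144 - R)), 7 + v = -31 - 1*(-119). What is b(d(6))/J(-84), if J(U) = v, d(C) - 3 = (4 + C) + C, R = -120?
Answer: 1/22923 ≈ 4.3624e-5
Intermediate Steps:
d(C) = 7 + 2*C (d(C) = 3 + ((4 + C) + C) = 3 + (4 + 2*C) = 7 + 2*C)
v = 81 (v = -7 + (-31 - 1*(-119)) = -7 + (-31 + 119) = -7 + 88 = 81)
J(U) = 81
b(H) = 1/(264 + H) (b(H) = 1/(H + (144 - 1*(-120))) = 1/(H + (144 + 120)) = 1/(H + 264) = 1/(264 + H))
b(d(6))/J(-84) = 1/((264 + (7 + 2*6))*81) = (1/81)/(264 + (7 + 12)) = (1/81)/(264 + 19) = (1/81)/283 = (1/283)*(1/81) = 1/22923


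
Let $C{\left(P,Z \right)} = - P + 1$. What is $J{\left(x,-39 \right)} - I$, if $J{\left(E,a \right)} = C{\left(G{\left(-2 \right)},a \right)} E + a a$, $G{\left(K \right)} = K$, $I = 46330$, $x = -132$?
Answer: $-45205$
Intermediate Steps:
$C{\left(P,Z \right)} = 1 - P$
$J{\left(E,a \right)} = a^{2} + 3 E$ ($J{\left(E,a \right)} = \left(1 - -2\right) E + a a = \left(1 + 2\right) E + a^{2} = 3 E + a^{2} = a^{2} + 3 E$)
$J{\left(x,-39 \right)} - I = \left(\left(-39\right)^{2} + 3 \left(-132\right)\right) - 46330 = \left(1521 - 396\right) - 46330 = 1125 - 46330 = -45205$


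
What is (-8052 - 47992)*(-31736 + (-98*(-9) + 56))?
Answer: 1726043112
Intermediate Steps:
(-8052 - 47992)*(-31736 + (-98*(-9) + 56)) = -56044*(-31736 + (882 + 56)) = -56044*(-31736 + 938) = -56044*(-30798) = 1726043112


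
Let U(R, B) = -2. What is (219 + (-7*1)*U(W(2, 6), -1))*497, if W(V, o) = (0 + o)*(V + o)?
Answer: 115801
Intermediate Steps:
W(V, o) = o*(V + o)
(219 + (-7*1)*U(W(2, 6), -1))*497 = (219 - 7*1*(-2))*497 = (219 - 7*(-2))*497 = (219 + 14)*497 = 233*497 = 115801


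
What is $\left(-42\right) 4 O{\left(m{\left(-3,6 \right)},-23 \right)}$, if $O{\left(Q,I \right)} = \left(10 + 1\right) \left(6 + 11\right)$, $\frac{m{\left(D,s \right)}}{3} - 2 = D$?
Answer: $-31416$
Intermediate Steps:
$m{\left(D,s \right)} = 6 + 3 D$
$O{\left(Q,I \right)} = 187$ ($O{\left(Q,I \right)} = 11 \cdot 17 = 187$)
$\left(-42\right) 4 O{\left(m{\left(-3,6 \right)},-23 \right)} = \left(-42\right) 4 \cdot 187 = \left(-168\right) 187 = -31416$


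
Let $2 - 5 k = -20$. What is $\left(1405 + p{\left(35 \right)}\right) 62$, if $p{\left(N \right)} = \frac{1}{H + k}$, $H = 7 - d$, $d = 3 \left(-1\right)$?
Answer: $\frac{3136115}{36} \approx 87114.0$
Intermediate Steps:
$d = -3$
$k = \frac{22}{5}$ ($k = \frac{2}{5} - -4 = \frac{2}{5} + 4 = \frac{22}{5} \approx 4.4$)
$H = 10$ ($H = 7 - -3 = 7 + 3 = 10$)
$p{\left(N \right)} = \frac{5}{72}$ ($p{\left(N \right)} = \frac{1}{10 + \frac{22}{5}} = \frac{1}{\frac{72}{5}} = \frac{5}{72}$)
$\left(1405 + p{\left(35 \right)}\right) 62 = \left(1405 + \frac{5}{72}\right) 62 = \frac{101165}{72} \cdot 62 = \frac{3136115}{36}$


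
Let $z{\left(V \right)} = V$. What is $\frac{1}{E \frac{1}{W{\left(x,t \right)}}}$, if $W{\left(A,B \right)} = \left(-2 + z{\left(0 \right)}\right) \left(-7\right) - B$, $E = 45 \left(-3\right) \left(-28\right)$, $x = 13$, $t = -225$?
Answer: $\frac{239}{3780} \approx 0.063228$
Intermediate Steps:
$E = 3780$ ($E = \left(-135\right) \left(-28\right) = 3780$)
$W{\left(A,B \right)} = 14 - B$ ($W{\left(A,B \right)} = \left(-2 + 0\right) \left(-7\right) - B = \left(-2\right) \left(-7\right) - B = 14 - B$)
$\frac{1}{E \frac{1}{W{\left(x,t \right)}}} = \frac{1}{3780 \frac{1}{14 - -225}} = \frac{1}{3780 \frac{1}{14 + 225}} = \frac{1}{3780 \cdot \frac{1}{239}} = \frac{1}{\frac{3780}{239}} = \frac{239}{3780}$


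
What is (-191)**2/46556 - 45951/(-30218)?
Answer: 1620838807/703414604 ≈ 2.3042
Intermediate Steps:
(-191)**2/46556 - 45951/(-30218) = 36481*(1/46556) - 45951*(-1/30218) = 36481/46556 + 45951/30218 = 1620838807/703414604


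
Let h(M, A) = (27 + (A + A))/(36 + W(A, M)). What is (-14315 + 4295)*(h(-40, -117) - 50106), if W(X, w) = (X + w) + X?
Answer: 59744355210/119 ≈ 5.0205e+8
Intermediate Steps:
W(X, w) = w + 2*X
h(M, A) = (27 + 2*A)/(36 + M + 2*A) (h(M, A) = (27 + (A + A))/(36 + (M + 2*A)) = (27 + 2*A)/(36 + M + 2*A))
(-14315 + 4295)*(h(-40, -117) - 50106) = (-14315 + 4295)*((27 + 2*(-117))/(36 - 40 + 2*(-117)) - 50106) = -10020*((27 - 234)/(36 - 40 - 234) - 50106) = -10020*(-207/(-238) - 50106) = -10020*(-1/238*(-207) - 50106) = -10020*(207/238 - 50106) = -10020*(-11925021/238) = 59744355210/119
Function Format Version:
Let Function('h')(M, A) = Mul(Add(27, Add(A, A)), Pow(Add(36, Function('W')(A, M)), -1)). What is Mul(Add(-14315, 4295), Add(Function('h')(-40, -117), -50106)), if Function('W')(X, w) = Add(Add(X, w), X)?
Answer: Rational(59744355210, 119) ≈ 5.0205e+8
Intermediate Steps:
Function('W')(X, w) = Add(w, Mul(2, X))
Function('h')(M, A) = Mul(Pow(Add(36, M, Mul(2, A)), -1), Add(27, Mul(2, A))) (Function('h')(M, A) = Mul(Add(27, Add(A, A)), Pow(Add(36, Add(M, Mul(2, A))), -1)) = Mul(Add(27, Mul(2, A)), Pow(Add(36, M, Mul(2, A)), -1)) = Mul(Pow(Add(36, M, Mul(2, A)), -1), Add(27, Mul(2, A))))
Mul(Add(-14315, 4295), Add(Function('h')(-40, -117), -50106)) = Mul(Add(-14315, 4295), Add(Mul(Pow(Add(36, -40, Mul(2, -117)), -1), Add(27, Mul(2, -117))), -50106)) = Mul(-10020, Add(Mul(Pow(Add(36, -40, -234), -1), Add(27, -234)), -50106)) = Mul(-10020, Add(Mul(Pow(-238, -1), -207), -50106)) = Mul(-10020, Add(Mul(Rational(-1, 238), -207), -50106)) = Mul(-10020, Add(Rational(207, 238), -50106)) = Mul(-10020, Rational(-11925021, 238)) = Rational(59744355210, 119)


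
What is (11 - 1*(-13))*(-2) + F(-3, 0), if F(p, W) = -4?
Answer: -52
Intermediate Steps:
(11 - 1*(-13))*(-2) + F(-3, 0) = (11 - 1*(-13))*(-2) - 4 = (11 + 13)*(-2) - 4 = 24*(-2) - 4 = -48 - 4 = -52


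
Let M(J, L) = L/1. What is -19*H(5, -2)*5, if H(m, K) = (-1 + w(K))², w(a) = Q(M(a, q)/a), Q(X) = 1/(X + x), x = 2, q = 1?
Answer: -95/9 ≈ -10.556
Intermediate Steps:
M(J, L) = L (M(J, L) = L*1 = L)
Q(X) = 1/(2 + X) (Q(X) = 1/(X + 2) = 1/(2 + X))
w(a) = 1/(2 + 1/a)
H(m, K) = (-1 + K/(1 + 2*K))²
-19*H(5, -2)*5 = -19*(1 - 2)²/(1 + 2*(-2))²*5 = -19*(-1)²/(1 - 4)²*5 = -19/(-3)²*5 = -19/9*5 = -95/9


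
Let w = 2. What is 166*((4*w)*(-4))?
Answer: -5312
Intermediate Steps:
166*((4*w)*(-4)) = 166*((4*2)*(-4)) = 166*(8*(-4)) = 166*(-32) = -5312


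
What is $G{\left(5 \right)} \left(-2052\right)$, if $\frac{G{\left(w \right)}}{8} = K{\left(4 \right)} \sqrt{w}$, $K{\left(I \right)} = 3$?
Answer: $- 49248 \sqrt{5} \approx -1.1012 \cdot 10^{5}$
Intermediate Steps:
$G{\left(w \right)} = 24 \sqrt{w}$ ($G{\left(w \right)} = 8 \cdot 3 \sqrt{w} = 24 \sqrt{w}$)
$G{\left(5 \right)} \left(-2052\right) = 24 \sqrt{5} \left(-2052\right) = - 49248 \sqrt{5}$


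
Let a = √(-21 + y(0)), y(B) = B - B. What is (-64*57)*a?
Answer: -3648*I*√21 ≈ -16717.0*I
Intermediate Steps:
y(B) = 0
a = I*√21 (a = √(-21 + 0) = √(-21) = I*√21 ≈ 4.5826*I)
(-64*57)*a = (-64*57)*(I*√21) = -3648*I*√21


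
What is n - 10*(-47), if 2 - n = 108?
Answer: 364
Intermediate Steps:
n = -106 (n = 2 - 1*108 = 2 - 108 = -106)
n - 10*(-47) = -106 - 10*(-47) = -106 + 470 = 364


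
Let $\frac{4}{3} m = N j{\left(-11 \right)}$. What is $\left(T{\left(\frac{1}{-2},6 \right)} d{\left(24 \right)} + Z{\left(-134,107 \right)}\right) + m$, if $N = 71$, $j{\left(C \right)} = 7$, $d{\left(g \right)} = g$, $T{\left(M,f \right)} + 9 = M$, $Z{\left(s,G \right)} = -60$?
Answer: $\frac{339}{4} \approx 84.75$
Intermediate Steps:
$T{\left(M,f \right)} = -9 + M$
$m = \frac{1491}{4}$ ($m = \frac{3 \cdot 71 \cdot 7}{4} = \frac{3}{4} \cdot 497 = \frac{1491}{4} \approx 372.75$)
$\left(T{\left(\frac{1}{-2},6 \right)} d{\left(24 \right)} + Z{\left(-134,107 \right)}\right) + m = \left(\left(-9 + \frac{1}{-2}\right) 24 - 60\right) + \frac{1491}{4} = \left(\left(-9 - \frac{1}{2}\right) 24 - 60\right) + \frac{1491}{4} = \left(\left(- \frac{19}{2}\right) 24 - 60\right) + \frac{1491}{4} = \left(-228 - 60\right) + \frac{1491}{4} = -288 + \frac{1491}{4} = \frac{339}{4}$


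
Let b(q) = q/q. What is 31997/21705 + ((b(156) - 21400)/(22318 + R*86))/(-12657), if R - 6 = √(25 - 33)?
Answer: 3910941919120019/2652834062327110 - 306719*I*√2/550000151139 ≈ 1.4743 - 7.8867e-7*I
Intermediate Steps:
b(q) = 1
R = 6 + 2*I*√2 (R = 6 + √(25 - 33) = 6 + √(-8) = 6 + 2*I*√2 ≈ 6.0 + 2.8284*I)
31997/21705 + ((b(156) - 21400)/(22318 + R*86))/(-12657) = 31997/21705 + ((1 - 21400)/(22318 + (6 + 2*I*√2)*86))/(-12657) = 31997*(1/21705) - 21399/(22318 + (516 + 172*I*√2))*(-1/12657) = 31997/21705 - 21399/(22834 + 172*I*√2)*(-1/12657) = 31997/21705 + 7133/(4219*(22834 + 172*I*√2))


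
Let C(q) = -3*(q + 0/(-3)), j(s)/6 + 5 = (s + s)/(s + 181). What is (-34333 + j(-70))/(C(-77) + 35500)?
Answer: -1271711/1322047 ≈ -0.96193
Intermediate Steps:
j(s) = -30 + 12*s/(181 + s) (j(s) = -30 + 6*((s + s)/(s + 181)) = -30 + 6*((2*s)/(181 + s)) = -30 + 6*(2*s/(181 + s)) = -30 + 12*s/(181 + s))
C(q) = -3*q (C(q) = -3*(q + 0*(-⅓)) = -3*(q + 0) = -3*q)
(-34333 + j(-70))/(C(-77) + 35500) = (-34333 + 6*(-905 - 3*(-70))/(181 - 70))/(-3*(-77) + 35500) = (-34333 + 6*(-905 + 210)/111)/(231 + 35500) = (-34333 + 6*(1/111)*(-695))/35731 = (-34333 - 1390/37)*(1/35731) = -1271711/37*1/35731 = -1271711/1322047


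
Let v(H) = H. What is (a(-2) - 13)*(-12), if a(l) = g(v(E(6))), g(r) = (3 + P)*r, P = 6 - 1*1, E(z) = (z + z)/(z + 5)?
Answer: 564/11 ≈ 51.273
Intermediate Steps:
E(z) = 2*z/(5 + z) (E(z) = (2*z)/(5 + z) = 2*z/(5 + z))
P = 5 (P = 6 - 1 = 5)
g(r) = 8*r (g(r) = (3 + 5)*r = 8*r)
a(l) = 96/11 (a(l) = 8*(2*6/(5 + 6)) = 8*(2*6/11) = 8*(2*6*(1/11)) = 8*(12/11) = 96/11)
(a(-2) - 13)*(-12) = (96/11 - 13)*(-12) = -47/11*(-12) = 564/11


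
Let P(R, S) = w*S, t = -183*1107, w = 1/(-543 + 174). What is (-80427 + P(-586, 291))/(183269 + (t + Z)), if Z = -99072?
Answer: 4946309/7280616 ≈ 0.67938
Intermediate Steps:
w = -1/369 (w = 1/(-369) = -1/369 ≈ -0.0027100)
t = -202581
P(R, S) = -S/369
(-80427 + P(-586, 291))/(183269 + (t + Z)) = (-80427 - 1/369*291)/(183269 + (-202581 - 99072)) = (-80427 - 97/123)/(183269 - 301653) = -9892618/123/(-118384) = -9892618/123*(-1/118384) = 4946309/7280616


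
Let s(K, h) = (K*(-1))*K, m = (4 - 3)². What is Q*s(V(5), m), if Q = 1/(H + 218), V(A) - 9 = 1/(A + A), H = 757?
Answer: -637/7500 ≈ -0.084933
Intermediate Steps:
m = 1 (m = 1² = 1)
V(A) = 9 + 1/(2*A) (V(A) = 9 + 1/(A + A) = 9 + 1/(2*A))
s(K, h) = -K² (s(K, h) = (-K)*K = -K²)
Q = 1/975 (Q = 1/(757 + 218) = 1/975 ≈ 0.0010256)
Q*s(V(5), m) = (-(9 + (½)/5)²)/975 = (-(9 + (½)*(⅕))²)/975 = (-(9 + ⅒)²)/975 = (-(91/10)²)/975 = (-1*8281/100)/975 = (1/975)*(-8281/100) = -637/7500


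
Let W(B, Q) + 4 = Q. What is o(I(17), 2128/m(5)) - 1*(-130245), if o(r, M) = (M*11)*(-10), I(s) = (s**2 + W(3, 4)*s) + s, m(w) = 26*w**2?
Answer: 8442517/65 ≈ 1.2988e+5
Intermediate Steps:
W(B, Q) = -4 + Q
I(s) = s + s**2 (I(s) = (s**2 + (-4 + 4)*s) + s = (s**2 + 0*s) + s = (s**2 + 0) + s = s**2 + s = s + s**2)
o(r, M) = -110*M (o(r, M) = (11*M)*(-10) = -110*M)
o(I(17), 2128/m(5)) - 1*(-130245) = -234080/(26*5**2) - 1*(-130245) = -234080/(26*25) + 130245 = -234080/650 + 130245 = -110*1064/325 + 130245 = -23408/65 + 130245 = 8442517/65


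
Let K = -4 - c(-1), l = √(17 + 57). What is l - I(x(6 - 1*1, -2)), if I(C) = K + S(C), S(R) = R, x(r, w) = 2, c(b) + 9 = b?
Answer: -8 + √74 ≈ 0.60233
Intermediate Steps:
c(b) = -9 + b
l = √74 ≈ 8.6023
K = 6 (K = -4 - (-9 - 1) = -4 - 1*(-10) = -4 + 10 = 6)
I(C) = 6 + C
l - I(x(6 - 1*1, -2)) = √74 - (6 + 2) = √74 - 1*8 = √74 - 8 = -8 + √74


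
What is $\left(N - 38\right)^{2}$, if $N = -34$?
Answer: $5184$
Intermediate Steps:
$\left(N - 38\right)^{2} = \left(-34 - 38\right)^{2} = \left(-72\right)^{2} = 5184$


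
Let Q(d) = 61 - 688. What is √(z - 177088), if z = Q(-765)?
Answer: I*√177715 ≈ 421.56*I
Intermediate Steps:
Q(d) = -627
z = -627
√(z - 177088) = √(-627 - 177088) = √(-177715) = I*√177715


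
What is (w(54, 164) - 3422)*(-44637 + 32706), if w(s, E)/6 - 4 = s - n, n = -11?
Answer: 35888448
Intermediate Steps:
w(s, E) = 90 + 6*s (w(s, E) = 24 + 6*(s - 1*(-11)) = 24 + 6*(s + 11) = 24 + 6*(11 + s) = 24 + (66 + 6*s) = 90 + 6*s)
(w(54, 164) - 3422)*(-44637 + 32706) = ((90 + 6*54) - 3422)*(-44637 + 32706) = ((90 + 324) - 3422)*(-11931) = (414 - 3422)*(-11931) = -3008*(-11931) = 35888448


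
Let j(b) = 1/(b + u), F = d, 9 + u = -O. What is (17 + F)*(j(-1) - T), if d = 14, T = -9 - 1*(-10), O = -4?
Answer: -217/6 ≈ -36.167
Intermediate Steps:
T = 1 (T = -9 + 10 = 1)
u = -5 (u = -9 - 1*(-4) = -9 + 4 = -5)
F = 14
j(b) = 1/(-5 + b) (j(b) = 1/(b - 5) = 1/(-5 + b))
(17 + F)*(j(-1) - T) = (17 + 14)*(1/(-5 - 1) - 1*1) = 31*(1/(-6) - 1) = 31*(-⅙ - 1) = 31*(-7/6) = -217/6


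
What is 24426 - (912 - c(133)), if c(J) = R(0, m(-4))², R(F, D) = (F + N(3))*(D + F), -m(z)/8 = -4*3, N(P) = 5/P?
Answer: 49114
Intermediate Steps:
m(z) = 96 (m(z) = -(-32)*3 = -8*(-12) = 96)
R(F, D) = (5/3 + F)*(D + F) (R(F, D) = (F + 5/3)*(D + F) = (5/3 + F)*(D + F))
c(J) = 25600 (c(J) = (0² + (5/3)*96 + (5/3)*0 + 96*0)² = (0 + 160 + 0 + 0)² = 160² = 25600)
24426 - (912 - c(133)) = 24426 - (912 - 1*25600) = 24426 - (912 - 25600) = 24426 - 1*(-24688) = 24426 + 24688 = 49114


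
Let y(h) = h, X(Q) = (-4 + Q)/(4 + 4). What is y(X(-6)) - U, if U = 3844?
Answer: -15381/4 ≈ -3845.3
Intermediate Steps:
X(Q) = -½ + Q/8 (X(Q) = (-4 + Q)/8 = (-4 + Q)*(⅛) = -½ + Q/8)
y(X(-6)) - U = (-½ + (⅛)*(-6)) - 1*3844 = (-½ - ¾) - 3844 = -5/4 - 3844 = -15381/4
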